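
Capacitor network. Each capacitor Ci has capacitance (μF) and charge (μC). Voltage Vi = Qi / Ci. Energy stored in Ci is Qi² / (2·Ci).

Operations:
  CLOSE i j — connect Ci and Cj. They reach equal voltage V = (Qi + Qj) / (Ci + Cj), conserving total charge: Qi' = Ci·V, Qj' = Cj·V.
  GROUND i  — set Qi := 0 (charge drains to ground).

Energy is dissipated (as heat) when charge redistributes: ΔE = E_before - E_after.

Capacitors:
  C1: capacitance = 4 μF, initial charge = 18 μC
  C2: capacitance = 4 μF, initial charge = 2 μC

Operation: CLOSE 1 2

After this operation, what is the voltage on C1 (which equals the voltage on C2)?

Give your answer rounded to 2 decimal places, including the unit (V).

Answer: 2.50 V

Derivation:
Initial: C1(4μF, Q=18μC, V=4.50V), C2(4μF, Q=2μC, V=0.50V)
Op 1: CLOSE 1-2: Q_total=20.00, C_total=8.00, V=2.50; Q1=10.00, Q2=10.00; dissipated=16.000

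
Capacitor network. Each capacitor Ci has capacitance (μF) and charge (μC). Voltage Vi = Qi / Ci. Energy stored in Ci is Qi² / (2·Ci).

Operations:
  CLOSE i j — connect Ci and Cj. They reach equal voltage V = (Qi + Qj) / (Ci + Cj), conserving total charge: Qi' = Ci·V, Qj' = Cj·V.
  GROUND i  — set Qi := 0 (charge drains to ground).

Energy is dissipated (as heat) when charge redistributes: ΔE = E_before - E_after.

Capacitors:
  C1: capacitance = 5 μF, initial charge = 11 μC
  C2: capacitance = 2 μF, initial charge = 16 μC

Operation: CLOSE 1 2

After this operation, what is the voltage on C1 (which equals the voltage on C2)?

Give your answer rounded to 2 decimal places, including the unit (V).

Initial: C1(5μF, Q=11μC, V=2.20V), C2(2μF, Q=16μC, V=8.00V)
Op 1: CLOSE 1-2: Q_total=27.00, C_total=7.00, V=3.86; Q1=19.29, Q2=7.71; dissipated=24.029

Answer: 3.86 V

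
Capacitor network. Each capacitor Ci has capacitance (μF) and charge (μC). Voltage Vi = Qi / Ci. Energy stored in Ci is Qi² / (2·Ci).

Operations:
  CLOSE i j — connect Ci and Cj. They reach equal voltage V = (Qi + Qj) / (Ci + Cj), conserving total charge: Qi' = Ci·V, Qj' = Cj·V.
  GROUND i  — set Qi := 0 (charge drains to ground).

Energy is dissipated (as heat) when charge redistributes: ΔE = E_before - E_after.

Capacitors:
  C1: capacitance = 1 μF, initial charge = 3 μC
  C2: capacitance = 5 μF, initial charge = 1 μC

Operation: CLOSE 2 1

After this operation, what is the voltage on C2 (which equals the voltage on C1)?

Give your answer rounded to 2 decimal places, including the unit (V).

Answer: 0.67 V

Derivation:
Initial: C1(1μF, Q=3μC, V=3.00V), C2(5μF, Q=1μC, V=0.20V)
Op 1: CLOSE 2-1: Q_total=4.00, C_total=6.00, V=0.67; Q2=3.33, Q1=0.67; dissipated=3.267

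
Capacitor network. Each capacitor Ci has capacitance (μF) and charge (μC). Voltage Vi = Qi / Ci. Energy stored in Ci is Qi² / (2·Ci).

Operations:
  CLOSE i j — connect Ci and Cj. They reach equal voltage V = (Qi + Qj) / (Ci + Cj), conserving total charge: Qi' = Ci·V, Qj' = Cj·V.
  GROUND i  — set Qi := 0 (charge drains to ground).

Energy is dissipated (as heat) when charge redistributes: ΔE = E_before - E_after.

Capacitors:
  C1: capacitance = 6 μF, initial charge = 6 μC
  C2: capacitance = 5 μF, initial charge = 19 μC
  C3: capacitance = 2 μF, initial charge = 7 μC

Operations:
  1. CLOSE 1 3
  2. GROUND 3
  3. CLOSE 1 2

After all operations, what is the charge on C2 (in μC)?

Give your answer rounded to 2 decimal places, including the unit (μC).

Initial: C1(6μF, Q=6μC, V=1.00V), C2(5μF, Q=19μC, V=3.80V), C3(2μF, Q=7μC, V=3.50V)
Op 1: CLOSE 1-3: Q_total=13.00, C_total=8.00, V=1.62; Q1=9.75, Q3=3.25; dissipated=4.688
Op 2: GROUND 3: Q3=0; energy lost=2.641
Op 3: CLOSE 1-2: Q_total=28.75, C_total=11.00, V=2.61; Q1=15.68, Q2=13.07; dissipated=6.451
Final charges: Q1=15.68, Q2=13.07, Q3=0.00

Answer: 13.07 μC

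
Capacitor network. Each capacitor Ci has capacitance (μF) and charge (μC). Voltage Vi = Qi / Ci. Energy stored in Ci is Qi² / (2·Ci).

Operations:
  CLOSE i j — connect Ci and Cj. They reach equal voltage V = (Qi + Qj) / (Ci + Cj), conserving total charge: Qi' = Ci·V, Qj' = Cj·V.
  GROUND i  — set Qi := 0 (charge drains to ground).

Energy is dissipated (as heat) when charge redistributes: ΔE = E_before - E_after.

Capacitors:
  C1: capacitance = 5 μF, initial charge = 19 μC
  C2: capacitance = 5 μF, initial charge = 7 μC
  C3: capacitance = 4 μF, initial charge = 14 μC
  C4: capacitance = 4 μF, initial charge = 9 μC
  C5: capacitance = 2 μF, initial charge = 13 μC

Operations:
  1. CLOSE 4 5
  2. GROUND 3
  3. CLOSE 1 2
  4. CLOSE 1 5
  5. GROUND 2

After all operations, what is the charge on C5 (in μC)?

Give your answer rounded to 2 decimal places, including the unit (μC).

Initial: C1(5μF, Q=19μC, V=3.80V), C2(5μF, Q=7μC, V=1.40V), C3(4μF, Q=14μC, V=3.50V), C4(4μF, Q=9μC, V=2.25V), C5(2μF, Q=13μC, V=6.50V)
Op 1: CLOSE 4-5: Q_total=22.00, C_total=6.00, V=3.67; Q4=14.67, Q5=7.33; dissipated=12.042
Op 2: GROUND 3: Q3=0; energy lost=24.500
Op 3: CLOSE 1-2: Q_total=26.00, C_total=10.00, V=2.60; Q1=13.00, Q2=13.00; dissipated=7.200
Op 4: CLOSE 1-5: Q_total=20.33, C_total=7.00, V=2.90; Q1=14.52, Q5=5.81; dissipated=0.813
Op 5: GROUND 2: Q2=0; energy lost=16.900
Final charges: Q1=14.52, Q2=0.00, Q3=0.00, Q4=14.67, Q5=5.81

Answer: 5.81 μC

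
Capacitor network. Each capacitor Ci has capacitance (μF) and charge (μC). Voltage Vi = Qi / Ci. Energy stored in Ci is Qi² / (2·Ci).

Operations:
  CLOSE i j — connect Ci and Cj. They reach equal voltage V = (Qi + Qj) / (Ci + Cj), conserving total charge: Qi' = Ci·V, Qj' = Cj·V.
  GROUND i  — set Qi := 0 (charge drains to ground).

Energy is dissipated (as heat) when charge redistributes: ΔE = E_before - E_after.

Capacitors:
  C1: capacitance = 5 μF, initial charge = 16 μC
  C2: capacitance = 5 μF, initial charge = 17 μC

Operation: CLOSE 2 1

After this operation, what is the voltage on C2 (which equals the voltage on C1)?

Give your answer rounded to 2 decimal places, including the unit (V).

Initial: C1(5μF, Q=16μC, V=3.20V), C2(5μF, Q=17μC, V=3.40V)
Op 1: CLOSE 2-1: Q_total=33.00, C_total=10.00, V=3.30; Q2=16.50, Q1=16.50; dissipated=0.050

Answer: 3.30 V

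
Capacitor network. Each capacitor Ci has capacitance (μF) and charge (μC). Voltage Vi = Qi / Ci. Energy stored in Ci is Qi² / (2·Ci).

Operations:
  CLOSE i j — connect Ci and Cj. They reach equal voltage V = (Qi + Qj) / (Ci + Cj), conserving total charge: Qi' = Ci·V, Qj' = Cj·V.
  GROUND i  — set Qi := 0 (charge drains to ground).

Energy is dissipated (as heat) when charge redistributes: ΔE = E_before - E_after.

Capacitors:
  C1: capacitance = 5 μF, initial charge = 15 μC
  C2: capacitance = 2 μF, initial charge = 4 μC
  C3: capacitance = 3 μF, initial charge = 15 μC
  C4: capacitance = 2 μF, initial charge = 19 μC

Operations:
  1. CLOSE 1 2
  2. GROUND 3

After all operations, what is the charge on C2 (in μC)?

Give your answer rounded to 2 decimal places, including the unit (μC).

Initial: C1(5μF, Q=15μC, V=3.00V), C2(2μF, Q=4μC, V=2.00V), C3(3μF, Q=15μC, V=5.00V), C4(2μF, Q=19μC, V=9.50V)
Op 1: CLOSE 1-2: Q_total=19.00, C_total=7.00, V=2.71; Q1=13.57, Q2=5.43; dissipated=0.714
Op 2: GROUND 3: Q3=0; energy lost=37.500
Final charges: Q1=13.57, Q2=5.43, Q3=0.00, Q4=19.00

Answer: 5.43 μC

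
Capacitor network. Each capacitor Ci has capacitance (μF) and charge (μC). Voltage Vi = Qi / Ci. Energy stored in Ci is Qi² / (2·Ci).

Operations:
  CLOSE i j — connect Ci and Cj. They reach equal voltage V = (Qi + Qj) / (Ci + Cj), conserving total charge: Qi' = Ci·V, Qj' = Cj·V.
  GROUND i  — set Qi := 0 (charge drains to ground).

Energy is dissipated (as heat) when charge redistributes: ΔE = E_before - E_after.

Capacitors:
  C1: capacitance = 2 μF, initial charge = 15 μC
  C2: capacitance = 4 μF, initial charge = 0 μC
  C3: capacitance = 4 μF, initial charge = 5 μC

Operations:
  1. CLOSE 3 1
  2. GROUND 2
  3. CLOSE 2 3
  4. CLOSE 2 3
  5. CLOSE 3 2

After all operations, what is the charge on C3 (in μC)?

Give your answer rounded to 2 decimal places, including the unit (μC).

Answer: 6.67 μC

Derivation:
Initial: C1(2μF, Q=15μC, V=7.50V), C2(4μF, Q=0μC, V=0.00V), C3(4μF, Q=5μC, V=1.25V)
Op 1: CLOSE 3-1: Q_total=20.00, C_total=6.00, V=3.33; Q3=13.33, Q1=6.67; dissipated=26.042
Op 2: GROUND 2: Q2=0; energy lost=0.000
Op 3: CLOSE 2-3: Q_total=13.33, C_total=8.00, V=1.67; Q2=6.67, Q3=6.67; dissipated=11.111
Op 4: CLOSE 2-3: Q_total=13.33, C_total=8.00, V=1.67; Q2=6.67, Q3=6.67; dissipated=0.000
Op 5: CLOSE 3-2: Q_total=13.33, C_total=8.00, V=1.67; Q3=6.67, Q2=6.67; dissipated=0.000
Final charges: Q1=6.67, Q2=6.67, Q3=6.67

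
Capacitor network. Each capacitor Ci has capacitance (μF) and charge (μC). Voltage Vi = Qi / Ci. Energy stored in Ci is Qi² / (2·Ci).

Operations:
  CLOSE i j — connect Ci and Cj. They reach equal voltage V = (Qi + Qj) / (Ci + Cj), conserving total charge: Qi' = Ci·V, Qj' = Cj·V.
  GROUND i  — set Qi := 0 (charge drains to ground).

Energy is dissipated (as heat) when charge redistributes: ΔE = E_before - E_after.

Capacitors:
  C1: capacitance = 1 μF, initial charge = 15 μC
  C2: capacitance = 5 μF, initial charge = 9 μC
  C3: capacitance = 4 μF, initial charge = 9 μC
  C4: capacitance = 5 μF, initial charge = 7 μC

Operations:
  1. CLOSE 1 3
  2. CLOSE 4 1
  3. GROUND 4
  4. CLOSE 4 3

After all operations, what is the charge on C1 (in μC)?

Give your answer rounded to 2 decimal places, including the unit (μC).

Answer: 1.97 μC

Derivation:
Initial: C1(1μF, Q=15μC, V=15.00V), C2(5μF, Q=9μC, V=1.80V), C3(4μF, Q=9μC, V=2.25V), C4(5μF, Q=7μC, V=1.40V)
Op 1: CLOSE 1-3: Q_total=24.00, C_total=5.00, V=4.80; Q1=4.80, Q3=19.20; dissipated=65.025
Op 2: CLOSE 4-1: Q_total=11.80, C_total=6.00, V=1.97; Q4=9.83, Q1=1.97; dissipated=4.817
Op 3: GROUND 4: Q4=0; energy lost=9.669
Op 4: CLOSE 4-3: Q_total=19.20, C_total=9.00, V=2.13; Q4=10.67, Q3=8.53; dissipated=25.600
Final charges: Q1=1.97, Q2=9.00, Q3=8.53, Q4=10.67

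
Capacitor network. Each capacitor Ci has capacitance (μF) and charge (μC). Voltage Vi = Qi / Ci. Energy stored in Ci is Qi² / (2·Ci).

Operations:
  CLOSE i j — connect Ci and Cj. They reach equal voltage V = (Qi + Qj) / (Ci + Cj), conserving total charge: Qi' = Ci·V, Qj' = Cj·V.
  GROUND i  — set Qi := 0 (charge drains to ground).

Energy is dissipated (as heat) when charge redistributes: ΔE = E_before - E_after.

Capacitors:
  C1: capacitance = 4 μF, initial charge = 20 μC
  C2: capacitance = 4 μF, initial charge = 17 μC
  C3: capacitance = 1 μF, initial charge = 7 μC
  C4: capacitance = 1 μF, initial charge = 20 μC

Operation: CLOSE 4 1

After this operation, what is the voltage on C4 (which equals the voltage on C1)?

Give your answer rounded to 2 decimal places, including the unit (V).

Initial: C1(4μF, Q=20μC, V=5.00V), C2(4μF, Q=17μC, V=4.25V), C3(1μF, Q=7μC, V=7.00V), C4(1μF, Q=20μC, V=20.00V)
Op 1: CLOSE 4-1: Q_total=40.00, C_total=5.00, V=8.00; Q4=8.00, Q1=32.00; dissipated=90.000

Answer: 8.00 V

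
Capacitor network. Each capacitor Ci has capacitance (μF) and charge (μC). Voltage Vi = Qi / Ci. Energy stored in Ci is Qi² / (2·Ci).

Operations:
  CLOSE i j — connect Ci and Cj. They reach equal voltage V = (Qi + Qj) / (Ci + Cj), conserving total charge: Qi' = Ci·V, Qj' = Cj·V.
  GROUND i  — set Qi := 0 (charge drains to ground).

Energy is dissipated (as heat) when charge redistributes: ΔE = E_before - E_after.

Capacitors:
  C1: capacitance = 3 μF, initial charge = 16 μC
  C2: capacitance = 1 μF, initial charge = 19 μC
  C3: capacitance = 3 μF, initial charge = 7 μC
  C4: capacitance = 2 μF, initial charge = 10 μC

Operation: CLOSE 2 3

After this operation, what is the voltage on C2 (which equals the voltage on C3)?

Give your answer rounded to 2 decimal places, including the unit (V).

Answer: 6.50 V

Derivation:
Initial: C1(3μF, Q=16μC, V=5.33V), C2(1μF, Q=19μC, V=19.00V), C3(3μF, Q=7μC, V=2.33V), C4(2μF, Q=10μC, V=5.00V)
Op 1: CLOSE 2-3: Q_total=26.00, C_total=4.00, V=6.50; Q2=6.50, Q3=19.50; dissipated=104.167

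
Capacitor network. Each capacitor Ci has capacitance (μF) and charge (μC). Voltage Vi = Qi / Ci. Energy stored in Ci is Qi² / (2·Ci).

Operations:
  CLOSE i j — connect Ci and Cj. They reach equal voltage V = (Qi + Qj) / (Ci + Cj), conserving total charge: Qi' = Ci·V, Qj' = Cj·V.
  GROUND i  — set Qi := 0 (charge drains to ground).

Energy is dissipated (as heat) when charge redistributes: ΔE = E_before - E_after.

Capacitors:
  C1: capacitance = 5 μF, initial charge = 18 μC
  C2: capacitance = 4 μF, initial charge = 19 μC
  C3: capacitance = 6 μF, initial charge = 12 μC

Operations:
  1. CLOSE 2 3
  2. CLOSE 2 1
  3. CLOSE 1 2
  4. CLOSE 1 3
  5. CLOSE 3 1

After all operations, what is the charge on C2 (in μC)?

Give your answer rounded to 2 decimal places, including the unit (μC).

Initial: C1(5μF, Q=18μC, V=3.60V), C2(4μF, Q=19μC, V=4.75V), C3(6μF, Q=12μC, V=2.00V)
Op 1: CLOSE 2-3: Q_total=31.00, C_total=10.00, V=3.10; Q2=12.40, Q3=18.60; dissipated=9.075
Op 2: CLOSE 2-1: Q_total=30.40, C_total=9.00, V=3.38; Q2=13.51, Q1=16.89; dissipated=0.278
Op 3: CLOSE 1-2: Q_total=30.40, C_total=9.00, V=3.38; Q1=16.89, Q2=13.51; dissipated=0.000
Op 4: CLOSE 1-3: Q_total=35.49, C_total=11.00, V=3.23; Q1=16.13, Q3=19.36; dissipated=0.105
Op 5: CLOSE 3-1: Q_total=35.49, C_total=11.00, V=3.23; Q3=19.36, Q1=16.13; dissipated=0.000
Final charges: Q1=16.13, Q2=13.51, Q3=19.36

Answer: 13.51 μC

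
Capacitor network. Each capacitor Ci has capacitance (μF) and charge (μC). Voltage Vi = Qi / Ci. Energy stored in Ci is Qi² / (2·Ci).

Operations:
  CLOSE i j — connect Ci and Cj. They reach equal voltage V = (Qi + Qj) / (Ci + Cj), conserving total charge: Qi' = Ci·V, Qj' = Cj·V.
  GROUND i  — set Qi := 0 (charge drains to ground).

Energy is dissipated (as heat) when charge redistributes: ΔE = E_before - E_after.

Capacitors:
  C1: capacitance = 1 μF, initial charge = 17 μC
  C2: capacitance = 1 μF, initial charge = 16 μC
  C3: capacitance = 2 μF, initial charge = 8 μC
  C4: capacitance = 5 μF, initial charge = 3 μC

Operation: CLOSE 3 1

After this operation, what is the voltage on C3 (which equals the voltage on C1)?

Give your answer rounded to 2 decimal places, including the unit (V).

Answer: 8.33 V

Derivation:
Initial: C1(1μF, Q=17μC, V=17.00V), C2(1μF, Q=16μC, V=16.00V), C3(2μF, Q=8μC, V=4.00V), C4(5μF, Q=3μC, V=0.60V)
Op 1: CLOSE 3-1: Q_total=25.00, C_total=3.00, V=8.33; Q3=16.67, Q1=8.33; dissipated=56.333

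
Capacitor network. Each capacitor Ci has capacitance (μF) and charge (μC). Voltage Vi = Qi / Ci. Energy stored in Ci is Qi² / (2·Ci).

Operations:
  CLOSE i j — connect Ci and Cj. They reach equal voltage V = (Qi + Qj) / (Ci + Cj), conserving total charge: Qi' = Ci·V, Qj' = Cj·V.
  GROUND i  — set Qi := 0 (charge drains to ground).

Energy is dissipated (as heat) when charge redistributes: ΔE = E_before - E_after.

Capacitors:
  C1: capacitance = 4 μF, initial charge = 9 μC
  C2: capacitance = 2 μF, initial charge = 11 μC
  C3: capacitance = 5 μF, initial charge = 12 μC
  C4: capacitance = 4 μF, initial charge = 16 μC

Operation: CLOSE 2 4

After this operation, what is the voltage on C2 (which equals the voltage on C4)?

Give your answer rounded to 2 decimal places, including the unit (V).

Answer: 4.50 V

Derivation:
Initial: C1(4μF, Q=9μC, V=2.25V), C2(2μF, Q=11μC, V=5.50V), C3(5μF, Q=12μC, V=2.40V), C4(4μF, Q=16μC, V=4.00V)
Op 1: CLOSE 2-4: Q_total=27.00, C_total=6.00, V=4.50; Q2=9.00, Q4=18.00; dissipated=1.500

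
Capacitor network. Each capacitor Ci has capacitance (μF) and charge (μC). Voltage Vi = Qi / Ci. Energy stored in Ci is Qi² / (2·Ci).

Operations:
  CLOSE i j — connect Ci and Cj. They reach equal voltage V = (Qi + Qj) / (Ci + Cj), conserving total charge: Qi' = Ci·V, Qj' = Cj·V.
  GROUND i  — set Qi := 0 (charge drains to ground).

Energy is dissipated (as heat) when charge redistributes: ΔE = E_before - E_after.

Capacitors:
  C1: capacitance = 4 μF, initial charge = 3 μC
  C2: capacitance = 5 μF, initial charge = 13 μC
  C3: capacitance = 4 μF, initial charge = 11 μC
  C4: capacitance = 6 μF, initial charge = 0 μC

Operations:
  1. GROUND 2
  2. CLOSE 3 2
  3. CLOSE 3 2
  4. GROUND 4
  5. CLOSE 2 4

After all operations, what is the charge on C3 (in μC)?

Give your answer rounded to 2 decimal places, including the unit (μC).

Answer: 4.89 μC

Derivation:
Initial: C1(4μF, Q=3μC, V=0.75V), C2(5μF, Q=13μC, V=2.60V), C3(4μF, Q=11μC, V=2.75V), C4(6μF, Q=0μC, V=0.00V)
Op 1: GROUND 2: Q2=0; energy lost=16.900
Op 2: CLOSE 3-2: Q_total=11.00, C_total=9.00, V=1.22; Q3=4.89, Q2=6.11; dissipated=8.403
Op 3: CLOSE 3-2: Q_total=11.00, C_total=9.00, V=1.22; Q3=4.89, Q2=6.11; dissipated=0.000
Op 4: GROUND 4: Q4=0; energy lost=0.000
Op 5: CLOSE 2-4: Q_total=6.11, C_total=11.00, V=0.56; Q2=2.78, Q4=3.33; dissipated=2.037
Final charges: Q1=3.00, Q2=2.78, Q3=4.89, Q4=3.33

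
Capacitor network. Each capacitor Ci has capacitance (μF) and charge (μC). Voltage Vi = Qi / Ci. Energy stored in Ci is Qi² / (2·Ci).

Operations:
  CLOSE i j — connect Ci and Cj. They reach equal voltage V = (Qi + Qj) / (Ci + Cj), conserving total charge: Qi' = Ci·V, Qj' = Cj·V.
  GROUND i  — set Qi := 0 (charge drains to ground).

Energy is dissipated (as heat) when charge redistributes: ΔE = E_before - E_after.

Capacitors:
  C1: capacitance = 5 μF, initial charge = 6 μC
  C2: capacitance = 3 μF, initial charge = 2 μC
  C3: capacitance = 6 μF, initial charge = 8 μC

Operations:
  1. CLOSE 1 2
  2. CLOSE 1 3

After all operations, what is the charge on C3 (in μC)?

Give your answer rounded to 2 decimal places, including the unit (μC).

Answer: 7.09 μC

Derivation:
Initial: C1(5μF, Q=6μC, V=1.20V), C2(3μF, Q=2μC, V=0.67V), C3(6μF, Q=8μC, V=1.33V)
Op 1: CLOSE 1-2: Q_total=8.00, C_total=8.00, V=1.00; Q1=5.00, Q2=3.00; dissipated=0.267
Op 2: CLOSE 1-3: Q_total=13.00, C_total=11.00, V=1.18; Q1=5.91, Q3=7.09; dissipated=0.152
Final charges: Q1=5.91, Q2=3.00, Q3=7.09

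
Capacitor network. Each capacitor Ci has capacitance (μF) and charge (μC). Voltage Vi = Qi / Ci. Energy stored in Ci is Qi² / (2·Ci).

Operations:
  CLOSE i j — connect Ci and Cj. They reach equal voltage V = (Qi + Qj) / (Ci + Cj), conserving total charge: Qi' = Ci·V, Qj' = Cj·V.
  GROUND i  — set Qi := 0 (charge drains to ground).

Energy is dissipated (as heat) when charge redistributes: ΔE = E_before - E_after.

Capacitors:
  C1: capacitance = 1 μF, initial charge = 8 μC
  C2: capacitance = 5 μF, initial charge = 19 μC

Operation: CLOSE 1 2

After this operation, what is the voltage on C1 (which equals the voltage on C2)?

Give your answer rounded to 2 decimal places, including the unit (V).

Answer: 4.50 V

Derivation:
Initial: C1(1μF, Q=8μC, V=8.00V), C2(5μF, Q=19μC, V=3.80V)
Op 1: CLOSE 1-2: Q_total=27.00, C_total=6.00, V=4.50; Q1=4.50, Q2=22.50; dissipated=7.350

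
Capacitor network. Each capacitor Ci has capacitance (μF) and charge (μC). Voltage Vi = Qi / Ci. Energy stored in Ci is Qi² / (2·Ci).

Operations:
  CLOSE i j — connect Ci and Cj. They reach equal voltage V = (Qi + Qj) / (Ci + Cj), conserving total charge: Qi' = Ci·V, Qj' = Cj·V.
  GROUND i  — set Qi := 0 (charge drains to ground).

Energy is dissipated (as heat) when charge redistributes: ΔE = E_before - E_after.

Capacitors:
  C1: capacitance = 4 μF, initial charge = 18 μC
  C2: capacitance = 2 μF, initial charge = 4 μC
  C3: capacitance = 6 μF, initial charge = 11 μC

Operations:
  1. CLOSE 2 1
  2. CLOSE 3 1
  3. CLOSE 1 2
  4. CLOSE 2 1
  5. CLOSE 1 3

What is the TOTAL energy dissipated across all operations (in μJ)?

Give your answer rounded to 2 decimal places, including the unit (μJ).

Initial: C1(4μF, Q=18μC, V=4.50V), C2(2μF, Q=4μC, V=2.00V), C3(6μF, Q=11μC, V=1.83V)
Op 1: CLOSE 2-1: Q_total=22.00, C_total=6.00, V=3.67; Q2=7.33, Q1=14.67; dissipated=4.167
Op 2: CLOSE 3-1: Q_total=25.67, C_total=10.00, V=2.57; Q3=15.40, Q1=10.27; dissipated=4.033
Op 3: CLOSE 1-2: Q_total=17.60, C_total=6.00, V=2.93; Q1=11.73, Q2=5.87; dissipated=0.807
Op 4: CLOSE 2-1: Q_total=17.60, C_total=6.00, V=2.93; Q2=5.87, Q1=11.73; dissipated=0.000
Op 5: CLOSE 1-3: Q_total=27.13, C_total=10.00, V=2.71; Q1=10.85, Q3=16.28; dissipated=0.161
Total dissipated: 9.168 μJ

Answer: 9.17 μJ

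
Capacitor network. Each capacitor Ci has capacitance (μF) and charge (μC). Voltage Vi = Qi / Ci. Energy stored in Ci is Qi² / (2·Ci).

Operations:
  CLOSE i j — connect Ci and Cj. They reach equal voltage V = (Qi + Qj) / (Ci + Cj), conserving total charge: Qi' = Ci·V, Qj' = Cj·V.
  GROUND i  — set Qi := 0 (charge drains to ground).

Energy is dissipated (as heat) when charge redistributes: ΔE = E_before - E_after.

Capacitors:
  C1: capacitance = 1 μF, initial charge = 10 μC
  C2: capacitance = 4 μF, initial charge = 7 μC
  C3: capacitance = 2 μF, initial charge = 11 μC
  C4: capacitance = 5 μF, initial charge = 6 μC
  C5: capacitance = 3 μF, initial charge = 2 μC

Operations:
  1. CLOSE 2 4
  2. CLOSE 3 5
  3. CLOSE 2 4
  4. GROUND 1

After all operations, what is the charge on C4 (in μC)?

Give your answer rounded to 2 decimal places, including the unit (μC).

Answer: 7.22 μC

Derivation:
Initial: C1(1μF, Q=10μC, V=10.00V), C2(4μF, Q=7μC, V=1.75V), C3(2μF, Q=11μC, V=5.50V), C4(5μF, Q=6μC, V=1.20V), C5(3μF, Q=2μC, V=0.67V)
Op 1: CLOSE 2-4: Q_total=13.00, C_total=9.00, V=1.44; Q2=5.78, Q4=7.22; dissipated=0.336
Op 2: CLOSE 3-5: Q_total=13.00, C_total=5.00, V=2.60; Q3=5.20, Q5=7.80; dissipated=14.017
Op 3: CLOSE 2-4: Q_total=13.00, C_total=9.00, V=1.44; Q2=5.78, Q4=7.22; dissipated=0.000
Op 4: GROUND 1: Q1=0; energy lost=50.000
Final charges: Q1=0.00, Q2=5.78, Q3=5.20, Q4=7.22, Q5=7.80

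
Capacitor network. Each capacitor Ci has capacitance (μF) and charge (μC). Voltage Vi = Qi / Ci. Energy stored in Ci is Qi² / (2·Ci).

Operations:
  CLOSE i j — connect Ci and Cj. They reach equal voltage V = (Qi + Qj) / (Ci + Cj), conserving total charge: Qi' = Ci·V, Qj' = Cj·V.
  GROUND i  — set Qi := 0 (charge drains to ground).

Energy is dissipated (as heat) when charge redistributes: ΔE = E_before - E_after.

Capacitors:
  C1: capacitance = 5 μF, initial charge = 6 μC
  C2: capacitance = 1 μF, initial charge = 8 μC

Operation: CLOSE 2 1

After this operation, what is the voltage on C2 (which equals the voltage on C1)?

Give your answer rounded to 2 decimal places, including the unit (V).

Answer: 2.33 V

Derivation:
Initial: C1(5μF, Q=6μC, V=1.20V), C2(1μF, Q=8μC, V=8.00V)
Op 1: CLOSE 2-1: Q_total=14.00, C_total=6.00, V=2.33; Q2=2.33, Q1=11.67; dissipated=19.267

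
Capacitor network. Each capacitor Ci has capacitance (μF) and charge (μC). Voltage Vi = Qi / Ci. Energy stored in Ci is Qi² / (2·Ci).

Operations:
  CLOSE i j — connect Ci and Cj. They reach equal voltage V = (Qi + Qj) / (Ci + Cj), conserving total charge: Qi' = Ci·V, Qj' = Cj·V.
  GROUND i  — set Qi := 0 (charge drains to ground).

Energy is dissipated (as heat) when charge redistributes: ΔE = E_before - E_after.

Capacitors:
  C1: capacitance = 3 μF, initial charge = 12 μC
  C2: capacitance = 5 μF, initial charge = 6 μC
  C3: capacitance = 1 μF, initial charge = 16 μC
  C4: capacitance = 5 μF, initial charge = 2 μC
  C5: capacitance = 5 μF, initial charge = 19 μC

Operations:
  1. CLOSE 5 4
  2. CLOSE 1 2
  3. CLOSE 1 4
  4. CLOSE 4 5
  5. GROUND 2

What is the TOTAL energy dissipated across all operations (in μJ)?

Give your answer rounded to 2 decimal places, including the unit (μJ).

Answer: 34.48 μJ

Derivation:
Initial: C1(3μF, Q=12μC, V=4.00V), C2(5μF, Q=6μC, V=1.20V), C3(1μF, Q=16μC, V=16.00V), C4(5μF, Q=2μC, V=0.40V), C5(5μF, Q=19μC, V=3.80V)
Op 1: CLOSE 5-4: Q_total=21.00, C_total=10.00, V=2.10; Q5=10.50, Q4=10.50; dissipated=14.450
Op 2: CLOSE 1-2: Q_total=18.00, C_total=8.00, V=2.25; Q1=6.75, Q2=11.25; dissipated=7.350
Op 3: CLOSE 1-4: Q_total=17.25, C_total=8.00, V=2.16; Q1=6.47, Q4=10.78; dissipated=0.021
Op 4: CLOSE 4-5: Q_total=21.28, C_total=10.00, V=2.13; Q4=10.64, Q5=10.64; dissipated=0.004
Op 5: GROUND 2: Q2=0; energy lost=12.656
Total dissipated: 34.481 μJ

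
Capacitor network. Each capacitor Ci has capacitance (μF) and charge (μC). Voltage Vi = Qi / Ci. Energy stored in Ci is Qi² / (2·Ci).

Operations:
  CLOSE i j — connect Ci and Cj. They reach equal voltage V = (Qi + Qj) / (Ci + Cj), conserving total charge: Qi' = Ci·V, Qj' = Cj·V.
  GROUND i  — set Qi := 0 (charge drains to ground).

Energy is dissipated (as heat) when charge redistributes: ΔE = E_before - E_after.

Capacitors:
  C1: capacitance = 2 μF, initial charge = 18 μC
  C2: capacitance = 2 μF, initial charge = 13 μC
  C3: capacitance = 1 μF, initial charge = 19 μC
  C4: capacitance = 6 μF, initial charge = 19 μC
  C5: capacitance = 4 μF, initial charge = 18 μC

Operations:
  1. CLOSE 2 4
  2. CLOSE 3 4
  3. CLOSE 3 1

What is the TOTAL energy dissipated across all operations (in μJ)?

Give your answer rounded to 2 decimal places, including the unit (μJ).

Answer: 107.48 μJ

Derivation:
Initial: C1(2μF, Q=18μC, V=9.00V), C2(2μF, Q=13μC, V=6.50V), C3(1μF, Q=19μC, V=19.00V), C4(6μF, Q=19μC, V=3.17V), C5(4μF, Q=18μC, V=4.50V)
Op 1: CLOSE 2-4: Q_total=32.00, C_total=8.00, V=4.00; Q2=8.00, Q4=24.00; dissipated=8.333
Op 2: CLOSE 3-4: Q_total=43.00, C_total=7.00, V=6.14; Q3=6.14, Q4=36.86; dissipated=96.429
Op 3: CLOSE 3-1: Q_total=24.14, C_total=3.00, V=8.05; Q3=8.05, Q1=16.10; dissipated=2.721
Total dissipated: 107.483 μJ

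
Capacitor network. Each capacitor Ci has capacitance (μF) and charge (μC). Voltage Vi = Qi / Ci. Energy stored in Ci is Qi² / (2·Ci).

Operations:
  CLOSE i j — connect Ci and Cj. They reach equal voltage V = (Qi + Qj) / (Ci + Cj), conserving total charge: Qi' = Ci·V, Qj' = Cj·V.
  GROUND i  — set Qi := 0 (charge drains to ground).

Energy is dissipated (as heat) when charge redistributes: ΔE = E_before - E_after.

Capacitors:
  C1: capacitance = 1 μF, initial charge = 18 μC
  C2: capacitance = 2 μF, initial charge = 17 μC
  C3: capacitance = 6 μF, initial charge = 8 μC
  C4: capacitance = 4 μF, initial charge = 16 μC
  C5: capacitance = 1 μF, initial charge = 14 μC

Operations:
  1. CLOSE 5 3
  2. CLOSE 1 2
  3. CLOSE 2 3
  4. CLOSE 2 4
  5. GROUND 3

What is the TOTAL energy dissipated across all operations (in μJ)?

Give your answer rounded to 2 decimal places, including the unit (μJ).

Answer: 237.86 μJ

Derivation:
Initial: C1(1μF, Q=18μC, V=18.00V), C2(2μF, Q=17μC, V=8.50V), C3(6μF, Q=8μC, V=1.33V), C4(4μF, Q=16μC, V=4.00V), C5(1μF, Q=14μC, V=14.00V)
Op 1: CLOSE 5-3: Q_total=22.00, C_total=7.00, V=3.14; Q5=3.14, Q3=18.86; dissipated=68.762
Op 2: CLOSE 1-2: Q_total=35.00, C_total=3.00, V=11.67; Q1=11.67, Q2=23.33; dissipated=30.083
Op 3: CLOSE 2-3: Q_total=42.19, C_total=8.00, V=5.27; Q2=10.55, Q3=31.64; dissipated=54.491
Op 4: CLOSE 2-4: Q_total=26.55, C_total=6.00, V=4.42; Q2=8.85, Q4=17.70; dissipated=1.082
Op 5: GROUND 3: Q3=0; energy lost=83.439
Total dissipated: 237.858 μJ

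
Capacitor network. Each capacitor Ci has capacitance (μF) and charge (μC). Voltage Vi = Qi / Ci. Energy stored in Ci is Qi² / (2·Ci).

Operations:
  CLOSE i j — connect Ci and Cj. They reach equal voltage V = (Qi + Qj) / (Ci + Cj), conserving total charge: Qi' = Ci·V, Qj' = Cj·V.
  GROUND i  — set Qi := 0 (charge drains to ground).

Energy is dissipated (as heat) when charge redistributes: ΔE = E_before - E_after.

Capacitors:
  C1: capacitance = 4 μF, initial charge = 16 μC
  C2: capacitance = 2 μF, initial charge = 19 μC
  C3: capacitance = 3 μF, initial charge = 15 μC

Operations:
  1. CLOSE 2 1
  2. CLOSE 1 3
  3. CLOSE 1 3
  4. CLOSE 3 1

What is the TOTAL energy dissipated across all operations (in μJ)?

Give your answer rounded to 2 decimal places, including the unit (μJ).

Answer: 20.76 μJ

Derivation:
Initial: C1(4μF, Q=16μC, V=4.00V), C2(2μF, Q=19μC, V=9.50V), C3(3μF, Q=15μC, V=5.00V)
Op 1: CLOSE 2-1: Q_total=35.00, C_total=6.00, V=5.83; Q2=11.67, Q1=23.33; dissipated=20.167
Op 2: CLOSE 1-3: Q_total=38.33, C_total=7.00, V=5.48; Q1=21.90, Q3=16.43; dissipated=0.595
Op 3: CLOSE 1-3: Q_total=38.33, C_total=7.00, V=5.48; Q1=21.90, Q3=16.43; dissipated=0.000
Op 4: CLOSE 3-1: Q_total=38.33, C_total=7.00, V=5.48; Q3=16.43, Q1=21.90; dissipated=0.000
Total dissipated: 20.762 μJ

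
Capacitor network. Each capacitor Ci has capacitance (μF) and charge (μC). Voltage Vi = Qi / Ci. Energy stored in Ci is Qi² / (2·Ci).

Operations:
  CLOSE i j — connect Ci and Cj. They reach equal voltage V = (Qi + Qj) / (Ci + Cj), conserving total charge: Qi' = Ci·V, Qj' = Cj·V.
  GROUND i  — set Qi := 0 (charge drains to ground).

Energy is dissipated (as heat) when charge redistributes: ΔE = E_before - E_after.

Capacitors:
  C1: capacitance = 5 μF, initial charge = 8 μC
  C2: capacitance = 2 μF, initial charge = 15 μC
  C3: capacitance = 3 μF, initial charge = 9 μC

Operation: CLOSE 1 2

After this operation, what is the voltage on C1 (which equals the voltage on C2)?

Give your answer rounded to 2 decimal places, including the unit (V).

Initial: C1(5μF, Q=8μC, V=1.60V), C2(2μF, Q=15μC, V=7.50V), C3(3μF, Q=9μC, V=3.00V)
Op 1: CLOSE 1-2: Q_total=23.00, C_total=7.00, V=3.29; Q1=16.43, Q2=6.57; dissipated=24.864

Answer: 3.29 V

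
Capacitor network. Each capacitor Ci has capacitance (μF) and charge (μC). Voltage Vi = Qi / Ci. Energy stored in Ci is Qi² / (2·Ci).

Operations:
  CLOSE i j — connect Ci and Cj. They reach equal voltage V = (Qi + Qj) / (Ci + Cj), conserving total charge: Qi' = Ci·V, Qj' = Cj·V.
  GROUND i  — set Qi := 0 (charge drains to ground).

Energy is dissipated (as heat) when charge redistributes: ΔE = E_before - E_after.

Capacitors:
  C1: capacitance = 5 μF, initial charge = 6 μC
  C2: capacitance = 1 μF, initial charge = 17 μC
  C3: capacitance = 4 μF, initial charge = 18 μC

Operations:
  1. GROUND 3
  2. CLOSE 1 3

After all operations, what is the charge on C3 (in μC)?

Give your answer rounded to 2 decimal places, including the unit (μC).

Initial: C1(5μF, Q=6μC, V=1.20V), C2(1μF, Q=17μC, V=17.00V), C3(4μF, Q=18μC, V=4.50V)
Op 1: GROUND 3: Q3=0; energy lost=40.500
Op 2: CLOSE 1-3: Q_total=6.00, C_total=9.00, V=0.67; Q1=3.33, Q3=2.67; dissipated=1.600
Final charges: Q1=3.33, Q2=17.00, Q3=2.67

Answer: 2.67 μC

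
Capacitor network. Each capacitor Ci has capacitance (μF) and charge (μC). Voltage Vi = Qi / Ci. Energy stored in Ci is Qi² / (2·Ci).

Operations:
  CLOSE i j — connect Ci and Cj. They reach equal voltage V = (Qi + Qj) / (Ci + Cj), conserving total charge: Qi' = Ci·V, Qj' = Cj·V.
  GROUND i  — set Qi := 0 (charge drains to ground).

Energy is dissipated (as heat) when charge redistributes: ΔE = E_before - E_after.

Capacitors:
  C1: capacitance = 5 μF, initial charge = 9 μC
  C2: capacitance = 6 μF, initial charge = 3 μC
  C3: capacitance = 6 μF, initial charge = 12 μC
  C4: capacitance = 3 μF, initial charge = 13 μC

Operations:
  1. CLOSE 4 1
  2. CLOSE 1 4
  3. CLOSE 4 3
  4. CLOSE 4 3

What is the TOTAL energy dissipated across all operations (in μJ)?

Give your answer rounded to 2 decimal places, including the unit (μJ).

Initial: C1(5μF, Q=9μC, V=1.80V), C2(6μF, Q=3μC, V=0.50V), C3(6μF, Q=12μC, V=2.00V), C4(3μF, Q=13μC, V=4.33V)
Op 1: CLOSE 4-1: Q_total=22.00, C_total=8.00, V=2.75; Q4=8.25, Q1=13.75; dissipated=6.017
Op 2: CLOSE 1-4: Q_total=22.00, C_total=8.00, V=2.75; Q1=13.75, Q4=8.25; dissipated=0.000
Op 3: CLOSE 4-3: Q_total=20.25, C_total=9.00, V=2.25; Q4=6.75, Q3=13.50; dissipated=0.562
Op 4: CLOSE 4-3: Q_total=20.25, C_total=9.00, V=2.25; Q4=6.75, Q3=13.50; dissipated=0.000
Total dissipated: 6.579 μJ

Answer: 6.58 μJ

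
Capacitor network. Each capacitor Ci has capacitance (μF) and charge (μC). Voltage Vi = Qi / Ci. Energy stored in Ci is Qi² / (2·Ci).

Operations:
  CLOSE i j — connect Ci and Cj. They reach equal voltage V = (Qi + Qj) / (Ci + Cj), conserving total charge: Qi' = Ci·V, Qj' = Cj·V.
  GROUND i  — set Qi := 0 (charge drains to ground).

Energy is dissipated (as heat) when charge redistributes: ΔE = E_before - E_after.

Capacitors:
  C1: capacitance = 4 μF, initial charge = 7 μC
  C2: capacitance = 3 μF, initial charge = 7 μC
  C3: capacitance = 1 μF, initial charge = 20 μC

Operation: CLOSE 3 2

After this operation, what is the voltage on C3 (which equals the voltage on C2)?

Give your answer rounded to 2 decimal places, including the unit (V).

Initial: C1(4μF, Q=7μC, V=1.75V), C2(3μF, Q=7μC, V=2.33V), C3(1μF, Q=20μC, V=20.00V)
Op 1: CLOSE 3-2: Q_total=27.00, C_total=4.00, V=6.75; Q3=6.75, Q2=20.25; dissipated=117.042

Answer: 6.75 V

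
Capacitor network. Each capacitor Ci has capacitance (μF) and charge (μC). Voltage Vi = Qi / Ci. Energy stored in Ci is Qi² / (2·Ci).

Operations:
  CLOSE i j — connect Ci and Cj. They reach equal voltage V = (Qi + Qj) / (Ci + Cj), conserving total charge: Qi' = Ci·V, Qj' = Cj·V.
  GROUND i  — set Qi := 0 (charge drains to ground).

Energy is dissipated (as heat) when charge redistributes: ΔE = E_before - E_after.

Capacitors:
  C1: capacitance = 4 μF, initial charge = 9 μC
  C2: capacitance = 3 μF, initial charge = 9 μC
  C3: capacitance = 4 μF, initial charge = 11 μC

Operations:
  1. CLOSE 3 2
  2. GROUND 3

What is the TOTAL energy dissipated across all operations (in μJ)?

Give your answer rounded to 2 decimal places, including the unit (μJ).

Answer: 16.38 μJ

Derivation:
Initial: C1(4μF, Q=9μC, V=2.25V), C2(3μF, Q=9μC, V=3.00V), C3(4μF, Q=11μC, V=2.75V)
Op 1: CLOSE 3-2: Q_total=20.00, C_total=7.00, V=2.86; Q3=11.43, Q2=8.57; dissipated=0.054
Op 2: GROUND 3: Q3=0; energy lost=16.327
Total dissipated: 16.380 μJ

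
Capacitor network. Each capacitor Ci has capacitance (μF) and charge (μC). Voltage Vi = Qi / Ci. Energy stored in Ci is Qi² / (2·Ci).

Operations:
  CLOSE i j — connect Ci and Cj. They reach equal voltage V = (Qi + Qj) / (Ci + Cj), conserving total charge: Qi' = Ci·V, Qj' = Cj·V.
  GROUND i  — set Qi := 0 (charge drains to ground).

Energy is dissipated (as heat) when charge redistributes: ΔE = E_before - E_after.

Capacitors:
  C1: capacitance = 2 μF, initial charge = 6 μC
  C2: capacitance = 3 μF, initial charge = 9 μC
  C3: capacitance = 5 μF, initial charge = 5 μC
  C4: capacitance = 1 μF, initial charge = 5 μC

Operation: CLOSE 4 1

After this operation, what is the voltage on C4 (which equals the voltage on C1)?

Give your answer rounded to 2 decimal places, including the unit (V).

Answer: 3.67 V

Derivation:
Initial: C1(2μF, Q=6μC, V=3.00V), C2(3μF, Q=9μC, V=3.00V), C3(5μF, Q=5μC, V=1.00V), C4(1μF, Q=5μC, V=5.00V)
Op 1: CLOSE 4-1: Q_total=11.00, C_total=3.00, V=3.67; Q4=3.67, Q1=7.33; dissipated=1.333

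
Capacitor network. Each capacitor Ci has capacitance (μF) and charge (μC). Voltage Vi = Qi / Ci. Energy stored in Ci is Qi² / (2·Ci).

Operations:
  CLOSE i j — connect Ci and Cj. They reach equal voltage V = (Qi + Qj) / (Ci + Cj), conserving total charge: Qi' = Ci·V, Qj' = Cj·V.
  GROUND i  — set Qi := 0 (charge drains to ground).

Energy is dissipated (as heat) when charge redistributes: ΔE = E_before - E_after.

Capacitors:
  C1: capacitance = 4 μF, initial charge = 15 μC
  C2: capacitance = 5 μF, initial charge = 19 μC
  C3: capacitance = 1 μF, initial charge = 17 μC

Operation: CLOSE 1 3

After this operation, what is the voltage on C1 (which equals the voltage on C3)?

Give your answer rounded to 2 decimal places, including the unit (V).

Initial: C1(4μF, Q=15μC, V=3.75V), C2(5μF, Q=19μC, V=3.80V), C3(1μF, Q=17μC, V=17.00V)
Op 1: CLOSE 1-3: Q_total=32.00, C_total=5.00, V=6.40; Q1=25.60, Q3=6.40; dissipated=70.225

Answer: 6.40 V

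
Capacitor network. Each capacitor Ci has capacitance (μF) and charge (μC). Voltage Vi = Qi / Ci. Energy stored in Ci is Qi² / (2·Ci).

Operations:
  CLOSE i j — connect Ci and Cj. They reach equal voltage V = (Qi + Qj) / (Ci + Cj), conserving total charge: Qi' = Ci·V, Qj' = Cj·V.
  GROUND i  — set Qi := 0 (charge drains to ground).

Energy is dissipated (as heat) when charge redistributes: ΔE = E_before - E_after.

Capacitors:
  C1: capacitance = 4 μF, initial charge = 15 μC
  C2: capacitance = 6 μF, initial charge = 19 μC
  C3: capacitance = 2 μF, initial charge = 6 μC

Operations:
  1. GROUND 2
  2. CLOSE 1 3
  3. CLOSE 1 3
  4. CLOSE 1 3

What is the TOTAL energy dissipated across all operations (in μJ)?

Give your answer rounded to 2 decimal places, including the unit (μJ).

Answer: 30.46 μJ

Derivation:
Initial: C1(4μF, Q=15μC, V=3.75V), C2(6μF, Q=19μC, V=3.17V), C3(2μF, Q=6μC, V=3.00V)
Op 1: GROUND 2: Q2=0; energy lost=30.083
Op 2: CLOSE 1-3: Q_total=21.00, C_total=6.00, V=3.50; Q1=14.00, Q3=7.00; dissipated=0.375
Op 3: CLOSE 1-3: Q_total=21.00, C_total=6.00, V=3.50; Q1=14.00, Q3=7.00; dissipated=0.000
Op 4: CLOSE 1-3: Q_total=21.00, C_total=6.00, V=3.50; Q1=14.00, Q3=7.00; dissipated=0.000
Total dissipated: 30.458 μJ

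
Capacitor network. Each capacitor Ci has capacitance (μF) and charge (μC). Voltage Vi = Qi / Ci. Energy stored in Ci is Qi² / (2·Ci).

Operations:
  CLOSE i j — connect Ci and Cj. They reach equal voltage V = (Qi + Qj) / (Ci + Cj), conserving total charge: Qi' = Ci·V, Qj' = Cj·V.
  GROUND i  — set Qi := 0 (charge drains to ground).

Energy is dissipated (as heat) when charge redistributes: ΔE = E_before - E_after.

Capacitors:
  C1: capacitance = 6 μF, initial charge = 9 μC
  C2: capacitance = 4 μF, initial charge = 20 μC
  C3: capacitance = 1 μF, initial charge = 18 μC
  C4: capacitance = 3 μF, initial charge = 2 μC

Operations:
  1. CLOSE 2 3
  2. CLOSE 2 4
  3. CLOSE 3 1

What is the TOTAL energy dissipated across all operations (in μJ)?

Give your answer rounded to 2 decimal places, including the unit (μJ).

Answer: 124.75 μJ

Derivation:
Initial: C1(6μF, Q=9μC, V=1.50V), C2(4μF, Q=20μC, V=5.00V), C3(1μF, Q=18μC, V=18.00V), C4(3μF, Q=2μC, V=0.67V)
Op 1: CLOSE 2-3: Q_total=38.00, C_total=5.00, V=7.60; Q2=30.40, Q3=7.60; dissipated=67.600
Op 2: CLOSE 2-4: Q_total=32.40, C_total=7.00, V=4.63; Q2=18.51, Q4=13.89; dissipated=41.204
Op 3: CLOSE 3-1: Q_total=16.60, C_total=7.00, V=2.37; Q3=2.37, Q1=14.23; dissipated=15.947
Total dissipated: 124.751 μJ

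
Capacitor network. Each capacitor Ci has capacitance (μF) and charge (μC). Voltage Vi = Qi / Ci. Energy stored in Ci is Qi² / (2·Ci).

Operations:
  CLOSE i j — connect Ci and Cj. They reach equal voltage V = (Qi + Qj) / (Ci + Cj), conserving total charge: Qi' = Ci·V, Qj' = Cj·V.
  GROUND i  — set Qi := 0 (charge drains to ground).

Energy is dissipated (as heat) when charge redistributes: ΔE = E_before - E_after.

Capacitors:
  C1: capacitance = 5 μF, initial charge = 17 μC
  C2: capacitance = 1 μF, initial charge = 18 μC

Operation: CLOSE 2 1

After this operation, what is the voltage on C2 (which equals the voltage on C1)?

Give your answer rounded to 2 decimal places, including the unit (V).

Initial: C1(5μF, Q=17μC, V=3.40V), C2(1μF, Q=18μC, V=18.00V)
Op 1: CLOSE 2-1: Q_total=35.00, C_total=6.00, V=5.83; Q2=5.83, Q1=29.17; dissipated=88.817

Answer: 5.83 V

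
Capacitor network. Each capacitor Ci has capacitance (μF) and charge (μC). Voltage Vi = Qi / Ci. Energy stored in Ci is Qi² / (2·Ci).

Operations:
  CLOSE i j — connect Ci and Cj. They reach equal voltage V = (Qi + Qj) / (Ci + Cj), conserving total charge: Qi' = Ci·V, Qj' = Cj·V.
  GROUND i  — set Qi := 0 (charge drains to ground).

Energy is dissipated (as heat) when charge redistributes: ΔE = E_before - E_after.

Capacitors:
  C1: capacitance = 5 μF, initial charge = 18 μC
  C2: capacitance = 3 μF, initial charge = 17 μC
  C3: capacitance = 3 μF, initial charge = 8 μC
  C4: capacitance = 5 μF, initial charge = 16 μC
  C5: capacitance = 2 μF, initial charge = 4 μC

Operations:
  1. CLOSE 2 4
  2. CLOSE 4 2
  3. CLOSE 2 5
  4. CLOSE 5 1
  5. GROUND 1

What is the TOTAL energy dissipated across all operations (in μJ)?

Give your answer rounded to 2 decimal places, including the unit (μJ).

Initial: C1(5μF, Q=18μC, V=3.60V), C2(3μF, Q=17μC, V=5.67V), C3(3μF, Q=8μC, V=2.67V), C4(5μF, Q=16μC, V=3.20V), C5(2μF, Q=4μC, V=2.00V)
Op 1: CLOSE 2-4: Q_total=33.00, C_total=8.00, V=4.12; Q2=12.38, Q4=20.62; dissipated=5.704
Op 2: CLOSE 4-2: Q_total=33.00, C_total=8.00, V=4.12; Q4=20.62, Q2=12.38; dissipated=0.000
Op 3: CLOSE 2-5: Q_total=16.38, C_total=5.00, V=3.27; Q2=9.82, Q5=6.55; dissipated=2.709
Op 4: CLOSE 5-1: Q_total=24.55, C_total=7.00, V=3.51; Q5=7.01, Q1=17.54; dissipated=0.075
Op 5: GROUND 1: Q1=0; energy lost=30.750
Total dissipated: 39.239 μJ

Answer: 39.24 μJ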